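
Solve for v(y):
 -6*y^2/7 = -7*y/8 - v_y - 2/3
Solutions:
 v(y) = C1 + 2*y^3/7 - 7*y^2/16 - 2*y/3


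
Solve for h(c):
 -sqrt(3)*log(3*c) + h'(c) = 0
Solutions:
 h(c) = C1 + sqrt(3)*c*log(c) - sqrt(3)*c + sqrt(3)*c*log(3)


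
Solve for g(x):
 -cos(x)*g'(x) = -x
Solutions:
 g(x) = C1 + Integral(x/cos(x), x)


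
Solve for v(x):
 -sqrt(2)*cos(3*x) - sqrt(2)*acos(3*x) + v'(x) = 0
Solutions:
 v(x) = C1 + sqrt(2)*(x*acos(3*x) - sqrt(1 - 9*x^2)/3) + sqrt(2)*sin(3*x)/3


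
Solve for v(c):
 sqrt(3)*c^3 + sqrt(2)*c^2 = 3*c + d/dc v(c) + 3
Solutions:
 v(c) = C1 + sqrt(3)*c^4/4 + sqrt(2)*c^3/3 - 3*c^2/2 - 3*c


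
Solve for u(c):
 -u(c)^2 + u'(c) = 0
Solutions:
 u(c) = -1/(C1 + c)


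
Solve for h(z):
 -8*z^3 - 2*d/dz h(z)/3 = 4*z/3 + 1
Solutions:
 h(z) = C1 - 3*z^4 - z^2 - 3*z/2


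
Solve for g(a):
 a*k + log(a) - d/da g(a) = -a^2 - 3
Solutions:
 g(a) = C1 + a^3/3 + a^2*k/2 + a*log(a) + 2*a


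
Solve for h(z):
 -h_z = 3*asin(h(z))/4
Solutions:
 Integral(1/asin(_y), (_y, h(z))) = C1 - 3*z/4


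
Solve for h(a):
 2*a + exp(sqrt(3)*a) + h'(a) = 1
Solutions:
 h(a) = C1 - a^2 + a - sqrt(3)*exp(sqrt(3)*a)/3


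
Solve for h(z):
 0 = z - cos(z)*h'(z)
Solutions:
 h(z) = C1 + Integral(z/cos(z), z)


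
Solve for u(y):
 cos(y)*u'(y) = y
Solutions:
 u(y) = C1 + Integral(y/cos(y), y)


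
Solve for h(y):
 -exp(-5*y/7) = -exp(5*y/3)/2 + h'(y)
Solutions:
 h(y) = C1 + 3*exp(5*y/3)/10 + 7*exp(-5*y/7)/5


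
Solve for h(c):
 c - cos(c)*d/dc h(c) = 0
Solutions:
 h(c) = C1 + Integral(c/cos(c), c)


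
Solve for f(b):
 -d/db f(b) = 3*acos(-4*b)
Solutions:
 f(b) = C1 - 3*b*acos(-4*b) - 3*sqrt(1 - 16*b^2)/4


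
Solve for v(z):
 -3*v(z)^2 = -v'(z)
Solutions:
 v(z) = -1/(C1 + 3*z)


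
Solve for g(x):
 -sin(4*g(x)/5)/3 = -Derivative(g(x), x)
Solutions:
 -x/3 + 5*log(cos(4*g(x)/5) - 1)/8 - 5*log(cos(4*g(x)/5) + 1)/8 = C1


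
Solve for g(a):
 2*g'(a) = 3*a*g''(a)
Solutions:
 g(a) = C1 + C2*a^(5/3)


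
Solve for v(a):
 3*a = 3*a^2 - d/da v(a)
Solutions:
 v(a) = C1 + a^3 - 3*a^2/2


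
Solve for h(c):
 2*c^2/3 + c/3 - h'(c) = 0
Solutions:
 h(c) = C1 + 2*c^3/9 + c^2/6


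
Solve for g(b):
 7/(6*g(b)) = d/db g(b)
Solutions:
 g(b) = -sqrt(C1 + 21*b)/3
 g(b) = sqrt(C1 + 21*b)/3


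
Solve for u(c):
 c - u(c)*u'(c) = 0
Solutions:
 u(c) = -sqrt(C1 + c^2)
 u(c) = sqrt(C1 + c^2)


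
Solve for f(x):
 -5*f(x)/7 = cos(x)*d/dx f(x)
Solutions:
 f(x) = C1*(sin(x) - 1)^(5/14)/(sin(x) + 1)^(5/14)


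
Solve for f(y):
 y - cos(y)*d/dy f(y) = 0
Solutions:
 f(y) = C1 + Integral(y/cos(y), y)


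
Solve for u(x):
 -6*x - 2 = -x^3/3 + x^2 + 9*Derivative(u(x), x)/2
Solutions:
 u(x) = C1 + x^4/54 - 2*x^3/27 - 2*x^2/3 - 4*x/9


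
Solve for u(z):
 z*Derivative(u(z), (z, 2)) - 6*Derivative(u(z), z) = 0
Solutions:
 u(z) = C1 + C2*z^7


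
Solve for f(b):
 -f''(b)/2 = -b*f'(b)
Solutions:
 f(b) = C1 + C2*erfi(b)


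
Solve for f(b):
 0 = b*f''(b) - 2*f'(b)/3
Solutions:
 f(b) = C1 + C2*b^(5/3)


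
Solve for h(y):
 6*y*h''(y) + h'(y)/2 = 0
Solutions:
 h(y) = C1 + C2*y^(11/12)


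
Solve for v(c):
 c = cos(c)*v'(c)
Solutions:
 v(c) = C1 + Integral(c/cos(c), c)


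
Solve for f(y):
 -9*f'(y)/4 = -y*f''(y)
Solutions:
 f(y) = C1 + C2*y^(13/4)


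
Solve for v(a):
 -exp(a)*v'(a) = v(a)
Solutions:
 v(a) = C1*exp(exp(-a))


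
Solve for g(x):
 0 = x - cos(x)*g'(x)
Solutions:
 g(x) = C1 + Integral(x/cos(x), x)


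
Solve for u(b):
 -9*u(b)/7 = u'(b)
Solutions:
 u(b) = C1*exp(-9*b/7)


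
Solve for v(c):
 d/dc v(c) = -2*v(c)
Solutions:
 v(c) = C1*exp(-2*c)


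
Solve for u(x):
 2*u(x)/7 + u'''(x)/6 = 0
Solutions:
 u(x) = C3*exp(x*(-12^(1/3)*7^(2/3) + 3*14^(2/3)*3^(1/3))/28)*sin(14^(2/3)*3^(5/6)*x/14) + C4*exp(x*(-12^(1/3)*7^(2/3) + 3*14^(2/3)*3^(1/3))/28)*cos(14^(2/3)*3^(5/6)*x/14) + C5*exp(-x*(12^(1/3)*7^(2/3) + 3*14^(2/3)*3^(1/3))/28) + (C1*sin(14^(2/3)*3^(5/6)*x/14) + C2*cos(14^(2/3)*3^(5/6)*x/14))*exp(12^(1/3)*7^(2/3)*x/14)


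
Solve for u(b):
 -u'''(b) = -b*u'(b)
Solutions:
 u(b) = C1 + Integral(C2*airyai(b) + C3*airybi(b), b)


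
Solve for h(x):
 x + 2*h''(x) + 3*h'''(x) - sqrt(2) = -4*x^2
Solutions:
 h(x) = C1 + C2*x + C3*exp(-2*x/3) - x^4/6 + 11*x^3/12 + x^2*(-33 + 2*sqrt(2))/8


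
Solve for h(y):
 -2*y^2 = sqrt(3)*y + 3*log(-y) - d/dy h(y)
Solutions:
 h(y) = C1 + 2*y^3/3 + sqrt(3)*y^2/2 + 3*y*log(-y) - 3*y


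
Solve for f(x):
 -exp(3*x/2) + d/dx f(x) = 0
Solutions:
 f(x) = C1 + 2*exp(3*x/2)/3


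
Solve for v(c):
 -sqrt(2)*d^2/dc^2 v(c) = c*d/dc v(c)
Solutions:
 v(c) = C1 + C2*erf(2^(1/4)*c/2)


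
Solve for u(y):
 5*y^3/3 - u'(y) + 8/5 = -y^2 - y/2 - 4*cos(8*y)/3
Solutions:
 u(y) = C1 + 5*y^4/12 + y^3/3 + y^2/4 + 8*y/5 + sin(8*y)/6


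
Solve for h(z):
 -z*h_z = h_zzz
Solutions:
 h(z) = C1 + Integral(C2*airyai(-z) + C3*airybi(-z), z)


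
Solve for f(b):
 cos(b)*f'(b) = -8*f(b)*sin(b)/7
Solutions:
 f(b) = C1*cos(b)^(8/7)


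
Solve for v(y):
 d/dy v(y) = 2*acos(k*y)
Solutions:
 v(y) = C1 + 2*Piecewise((y*acos(k*y) - sqrt(-k^2*y^2 + 1)/k, Ne(k, 0)), (pi*y/2, True))


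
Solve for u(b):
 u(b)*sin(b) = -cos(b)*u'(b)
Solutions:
 u(b) = C1*cos(b)


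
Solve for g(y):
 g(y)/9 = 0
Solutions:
 g(y) = 0


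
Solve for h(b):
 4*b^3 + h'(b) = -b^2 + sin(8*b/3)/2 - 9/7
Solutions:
 h(b) = C1 - b^4 - b^3/3 - 9*b/7 - 3*cos(8*b/3)/16


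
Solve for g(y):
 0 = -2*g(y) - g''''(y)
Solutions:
 g(y) = (C1*sin(2^(3/4)*y/2) + C2*cos(2^(3/4)*y/2))*exp(-2^(3/4)*y/2) + (C3*sin(2^(3/4)*y/2) + C4*cos(2^(3/4)*y/2))*exp(2^(3/4)*y/2)


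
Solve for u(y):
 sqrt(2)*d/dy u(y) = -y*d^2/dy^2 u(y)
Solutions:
 u(y) = C1 + C2*y^(1 - sqrt(2))


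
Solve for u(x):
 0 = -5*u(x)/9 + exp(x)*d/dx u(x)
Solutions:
 u(x) = C1*exp(-5*exp(-x)/9)


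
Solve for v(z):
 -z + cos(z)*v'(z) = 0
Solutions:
 v(z) = C1 + Integral(z/cos(z), z)


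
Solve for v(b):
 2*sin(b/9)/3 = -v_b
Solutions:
 v(b) = C1 + 6*cos(b/9)


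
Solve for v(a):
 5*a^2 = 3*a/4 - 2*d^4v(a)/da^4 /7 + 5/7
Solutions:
 v(a) = C1 + C2*a + C3*a^2 + C4*a^3 - 7*a^6/144 + 7*a^5/320 + 5*a^4/48


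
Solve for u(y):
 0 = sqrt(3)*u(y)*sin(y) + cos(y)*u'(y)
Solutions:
 u(y) = C1*cos(y)^(sqrt(3))


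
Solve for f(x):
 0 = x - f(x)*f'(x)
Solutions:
 f(x) = -sqrt(C1 + x^2)
 f(x) = sqrt(C1 + x^2)


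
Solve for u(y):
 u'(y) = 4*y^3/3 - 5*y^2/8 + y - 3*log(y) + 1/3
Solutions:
 u(y) = C1 + y^4/3 - 5*y^3/24 + y^2/2 - 3*y*log(y) + 10*y/3


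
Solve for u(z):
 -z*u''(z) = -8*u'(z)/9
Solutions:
 u(z) = C1 + C2*z^(17/9)


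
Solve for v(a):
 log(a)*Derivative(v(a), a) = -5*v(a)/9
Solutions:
 v(a) = C1*exp(-5*li(a)/9)


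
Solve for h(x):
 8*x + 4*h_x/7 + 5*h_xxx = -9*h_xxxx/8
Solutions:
 h(x) = C1 + C2*exp(x*(-280 + 1400*2^(2/3)*7^(1/3)/(27*sqrt(174561) + 30187)^(1/3) + 2^(1/3)*7^(2/3)*(27*sqrt(174561) + 30187)^(1/3))/189)*sin(14^(1/3)*sqrt(3)*x*(-7^(1/3)*(27*sqrt(174561) + 30187)^(1/3) + 1400*2^(1/3)/(27*sqrt(174561) + 30187)^(1/3))/189) + C3*exp(x*(-280 + 1400*2^(2/3)*7^(1/3)/(27*sqrt(174561) + 30187)^(1/3) + 2^(1/3)*7^(2/3)*(27*sqrt(174561) + 30187)^(1/3))/189)*cos(14^(1/3)*sqrt(3)*x*(-7^(1/3)*(27*sqrt(174561) + 30187)^(1/3) + 1400*2^(1/3)/(27*sqrt(174561) + 30187)^(1/3))/189) + C4*exp(-2*x*(1400*2^(2/3)*7^(1/3)/(27*sqrt(174561) + 30187)^(1/3) + 140 + 2^(1/3)*7^(2/3)*(27*sqrt(174561) + 30187)^(1/3))/189) - 7*x^2


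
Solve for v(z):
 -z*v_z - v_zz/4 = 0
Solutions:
 v(z) = C1 + C2*erf(sqrt(2)*z)


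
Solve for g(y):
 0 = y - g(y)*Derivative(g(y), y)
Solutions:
 g(y) = -sqrt(C1 + y^2)
 g(y) = sqrt(C1 + y^2)


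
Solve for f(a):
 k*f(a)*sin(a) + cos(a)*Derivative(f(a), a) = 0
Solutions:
 f(a) = C1*exp(k*log(cos(a)))


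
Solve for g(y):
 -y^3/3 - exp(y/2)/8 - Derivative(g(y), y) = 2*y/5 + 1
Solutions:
 g(y) = C1 - y^4/12 - y^2/5 - y - exp(y/2)/4


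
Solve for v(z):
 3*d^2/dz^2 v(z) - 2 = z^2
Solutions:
 v(z) = C1 + C2*z + z^4/36 + z^2/3


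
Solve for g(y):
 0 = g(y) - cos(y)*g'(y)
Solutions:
 g(y) = C1*sqrt(sin(y) + 1)/sqrt(sin(y) - 1)


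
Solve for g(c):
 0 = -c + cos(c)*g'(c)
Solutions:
 g(c) = C1 + Integral(c/cos(c), c)


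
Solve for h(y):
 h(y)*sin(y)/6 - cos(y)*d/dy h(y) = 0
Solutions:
 h(y) = C1/cos(y)^(1/6)


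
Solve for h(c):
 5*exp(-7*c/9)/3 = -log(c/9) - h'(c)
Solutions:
 h(c) = C1 - c*log(c) + c*(1 + 2*log(3)) + 15*exp(-7*c/9)/7


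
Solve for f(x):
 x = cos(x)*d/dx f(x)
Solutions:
 f(x) = C1 + Integral(x/cos(x), x)


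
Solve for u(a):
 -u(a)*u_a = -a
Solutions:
 u(a) = -sqrt(C1 + a^2)
 u(a) = sqrt(C1 + a^2)


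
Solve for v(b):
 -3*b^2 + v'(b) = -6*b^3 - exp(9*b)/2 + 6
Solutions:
 v(b) = C1 - 3*b^4/2 + b^3 + 6*b - exp(9*b)/18


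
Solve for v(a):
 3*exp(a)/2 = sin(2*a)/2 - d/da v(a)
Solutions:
 v(a) = C1 - 3*exp(a)/2 - cos(2*a)/4


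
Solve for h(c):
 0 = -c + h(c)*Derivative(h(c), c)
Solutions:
 h(c) = -sqrt(C1 + c^2)
 h(c) = sqrt(C1 + c^2)


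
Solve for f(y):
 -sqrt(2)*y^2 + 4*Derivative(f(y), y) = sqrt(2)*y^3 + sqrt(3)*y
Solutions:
 f(y) = C1 + sqrt(2)*y^4/16 + sqrt(2)*y^3/12 + sqrt(3)*y^2/8


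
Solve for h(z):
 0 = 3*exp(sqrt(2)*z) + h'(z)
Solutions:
 h(z) = C1 - 3*sqrt(2)*exp(sqrt(2)*z)/2


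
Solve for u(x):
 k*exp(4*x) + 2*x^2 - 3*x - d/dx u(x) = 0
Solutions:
 u(x) = C1 + k*exp(4*x)/4 + 2*x^3/3 - 3*x^2/2


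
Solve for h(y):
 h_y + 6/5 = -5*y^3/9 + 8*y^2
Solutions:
 h(y) = C1 - 5*y^4/36 + 8*y^3/3 - 6*y/5


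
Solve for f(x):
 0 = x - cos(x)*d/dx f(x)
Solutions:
 f(x) = C1 + Integral(x/cos(x), x)


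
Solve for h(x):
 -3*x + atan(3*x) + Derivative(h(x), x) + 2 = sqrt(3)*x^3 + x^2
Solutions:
 h(x) = C1 + sqrt(3)*x^4/4 + x^3/3 + 3*x^2/2 - x*atan(3*x) - 2*x + log(9*x^2 + 1)/6


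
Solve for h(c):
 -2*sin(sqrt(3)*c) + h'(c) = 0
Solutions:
 h(c) = C1 - 2*sqrt(3)*cos(sqrt(3)*c)/3


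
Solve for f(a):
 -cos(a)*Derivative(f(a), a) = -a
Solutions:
 f(a) = C1 + Integral(a/cos(a), a)


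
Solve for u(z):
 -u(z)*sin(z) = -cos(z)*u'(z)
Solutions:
 u(z) = C1/cos(z)


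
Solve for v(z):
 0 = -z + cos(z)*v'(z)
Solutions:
 v(z) = C1 + Integral(z/cos(z), z)


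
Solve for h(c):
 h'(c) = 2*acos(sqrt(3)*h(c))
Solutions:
 Integral(1/acos(sqrt(3)*_y), (_y, h(c))) = C1 + 2*c


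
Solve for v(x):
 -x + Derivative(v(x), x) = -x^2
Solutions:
 v(x) = C1 - x^3/3 + x^2/2


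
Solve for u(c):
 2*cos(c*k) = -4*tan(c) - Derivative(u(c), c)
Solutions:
 u(c) = C1 - 2*Piecewise((sin(c*k)/k, Ne(k, 0)), (c, True)) + 4*log(cos(c))


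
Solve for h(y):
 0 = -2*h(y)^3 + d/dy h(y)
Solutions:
 h(y) = -sqrt(2)*sqrt(-1/(C1 + 2*y))/2
 h(y) = sqrt(2)*sqrt(-1/(C1 + 2*y))/2


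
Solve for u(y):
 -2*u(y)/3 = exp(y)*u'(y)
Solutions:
 u(y) = C1*exp(2*exp(-y)/3)


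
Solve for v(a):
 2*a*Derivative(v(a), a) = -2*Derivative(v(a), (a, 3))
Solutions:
 v(a) = C1 + Integral(C2*airyai(-a) + C3*airybi(-a), a)


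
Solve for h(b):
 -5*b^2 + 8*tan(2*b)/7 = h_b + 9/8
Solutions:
 h(b) = C1 - 5*b^3/3 - 9*b/8 - 4*log(cos(2*b))/7


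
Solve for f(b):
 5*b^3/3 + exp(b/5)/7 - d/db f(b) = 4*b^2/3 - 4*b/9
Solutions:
 f(b) = C1 + 5*b^4/12 - 4*b^3/9 + 2*b^2/9 + 5*exp(b/5)/7


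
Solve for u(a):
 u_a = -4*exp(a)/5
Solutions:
 u(a) = C1 - 4*exp(a)/5


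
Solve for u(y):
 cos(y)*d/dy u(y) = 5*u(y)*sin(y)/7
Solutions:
 u(y) = C1/cos(y)^(5/7)


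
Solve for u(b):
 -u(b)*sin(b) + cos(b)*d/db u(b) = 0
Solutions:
 u(b) = C1/cos(b)


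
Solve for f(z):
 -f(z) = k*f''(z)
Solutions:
 f(z) = C1*exp(-z*sqrt(-1/k)) + C2*exp(z*sqrt(-1/k))


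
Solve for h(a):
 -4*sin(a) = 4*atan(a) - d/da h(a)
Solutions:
 h(a) = C1 + 4*a*atan(a) - 2*log(a^2 + 1) - 4*cos(a)


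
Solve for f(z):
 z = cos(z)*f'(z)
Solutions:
 f(z) = C1 + Integral(z/cos(z), z)


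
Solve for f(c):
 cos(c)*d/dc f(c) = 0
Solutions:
 f(c) = C1


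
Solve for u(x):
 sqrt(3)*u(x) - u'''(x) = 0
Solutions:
 u(x) = C3*exp(3^(1/6)*x) + (C1*sin(3^(2/3)*x/2) + C2*cos(3^(2/3)*x/2))*exp(-3^(1/6)*x/2)


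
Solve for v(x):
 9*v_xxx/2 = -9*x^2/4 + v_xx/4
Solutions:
 v(x) = C1 + C2*x + C3*exp(x/18) + 3*x^4/4 + 54*x^3 + 2916*x^2


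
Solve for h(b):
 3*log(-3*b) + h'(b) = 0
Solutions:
 h(b) = C1 - 3*b*log(-b) + 3*b*(1 - log(3))


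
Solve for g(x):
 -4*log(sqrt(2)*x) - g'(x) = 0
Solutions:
 g(x) = C1 - 4*x*log(x) - x*log(4) + 4*x


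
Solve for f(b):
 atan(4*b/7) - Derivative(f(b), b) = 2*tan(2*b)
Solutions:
 f(b) = C1 + b*atan(4*b/7) - 7*log(16*b^2 + 49)/8 + log(cos(2*b))


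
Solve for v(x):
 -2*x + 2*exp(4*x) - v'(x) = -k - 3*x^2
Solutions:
 v(x) = C1 + k*x + x^3 - x^2 + exp(4*x)/2


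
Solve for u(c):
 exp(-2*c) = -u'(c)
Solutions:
 u(c) = C1 + exp(-2*c)/2


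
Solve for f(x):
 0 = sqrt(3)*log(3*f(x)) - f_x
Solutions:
 -sqrt(3)*Integral(1/(log(_y) + log(3)), (_y, f(x)))/3 = C1 - x


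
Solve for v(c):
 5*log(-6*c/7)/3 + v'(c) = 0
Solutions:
 v(c) = C1 - 5*c*log(-c)/3 + 5*c*(-log(6) + 1 + log(7))/3


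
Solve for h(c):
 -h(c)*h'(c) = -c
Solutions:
 h(c) = -sqrt(C1 + c^2)
 h(c) = sqrt(C1 + c^2)


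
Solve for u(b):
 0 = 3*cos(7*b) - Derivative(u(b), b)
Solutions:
 u(b) = C1 + 3*sin(7*b)/7


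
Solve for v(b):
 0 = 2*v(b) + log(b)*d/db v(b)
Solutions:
 v(b) = C1*exp(-2*li(b))


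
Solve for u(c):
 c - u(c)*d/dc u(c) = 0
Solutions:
 u(c) = -sqrt(C1 + c^2)
 u(c) = sqrt(C1 + c^2)


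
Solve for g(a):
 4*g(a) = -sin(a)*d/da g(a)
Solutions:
 g(a) = C1*(cos(a)^2 + 2*cos(a) + 1)/(cos(a)^2 - 2*cos(a) + 1)


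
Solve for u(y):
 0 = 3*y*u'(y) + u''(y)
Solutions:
 u(y) = C1 + C2*erf(sqrt(6)*y/2)


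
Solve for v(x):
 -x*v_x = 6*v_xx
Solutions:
 v(x) = C1 + C2*erf(sqrt(3)*x/6)


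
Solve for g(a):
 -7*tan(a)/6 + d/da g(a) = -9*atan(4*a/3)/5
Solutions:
 g(a) = C1 - 9*a*atan(4*a/3)/5 + 27*log(16*a^2 + 9)/40 - 7*log(cos(a))/6


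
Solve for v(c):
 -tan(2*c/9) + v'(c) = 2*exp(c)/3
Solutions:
 v(c) = C1 + 2*exp(c)/3 - 9*log(cos(2*c/9))/2


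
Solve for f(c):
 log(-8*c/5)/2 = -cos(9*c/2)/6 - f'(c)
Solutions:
 f(c) = C1 - c*log(-c)/2 - 2*c*log(2) + c/2 + c*log(10)/2 - sin(9*c/2)/27


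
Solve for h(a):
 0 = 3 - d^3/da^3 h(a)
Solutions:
 h(a) = C1 + C2*a + C3*a^2 + a^3/2


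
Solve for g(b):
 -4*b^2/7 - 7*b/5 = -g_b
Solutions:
 g(b) = C1 + 4*b^3/21 + 7*b^2/10


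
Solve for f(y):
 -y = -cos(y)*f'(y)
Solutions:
 f(y) = C1 + Integral(y/cos(y), y)


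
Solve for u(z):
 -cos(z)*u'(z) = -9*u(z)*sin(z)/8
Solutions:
 u(z) = C1/cos(z)^(9/8)


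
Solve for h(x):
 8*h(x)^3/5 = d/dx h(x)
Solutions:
 h(x) = -sqrt(10)*sqrt(-1/(C1 + 8*x))/2
 h(x) = sqrt(10)*sqrt(-1/(C1 + 8*x))/2


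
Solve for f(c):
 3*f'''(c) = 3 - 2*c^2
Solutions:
 f(c) = C1 + C2*c + C3*c^2 - c^5/90 + c^3/6


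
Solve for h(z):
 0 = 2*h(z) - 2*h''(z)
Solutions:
 h(z) = C1*exp(-z) + C2*exp(z)


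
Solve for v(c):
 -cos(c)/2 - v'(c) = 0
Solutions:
 v(c) = C1 - sin(c)/2


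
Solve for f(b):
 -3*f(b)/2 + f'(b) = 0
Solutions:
 f(b) = C1*exp(3*b/2)


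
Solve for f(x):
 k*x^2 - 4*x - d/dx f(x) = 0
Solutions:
 f(x) = C1 + k*x^3/3 - 2*x^2


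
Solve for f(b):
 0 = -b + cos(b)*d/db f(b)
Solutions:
 f(b) = C1 + Integral(b/cos(b), b)


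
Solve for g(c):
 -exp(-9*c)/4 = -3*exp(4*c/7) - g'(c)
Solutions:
 g(c) = C1 - 21*exp(4*c/7)/4 - exp(-9*c)/36


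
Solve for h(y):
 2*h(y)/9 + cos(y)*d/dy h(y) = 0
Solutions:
 h(y) = C1*(sin(y) - 1)^(1/9)/(sin(y) + 1)^(1/9)


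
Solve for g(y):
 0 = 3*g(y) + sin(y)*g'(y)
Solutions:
 g(y) = C1*(cos(y) + 1)^(3/2)/(cos(y) - 1)^(3/2)


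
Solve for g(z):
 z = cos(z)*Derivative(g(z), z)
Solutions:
 g(z) = C1 + Integral(z/cos(z), z)


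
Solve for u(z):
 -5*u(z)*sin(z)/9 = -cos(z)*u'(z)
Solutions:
 u(z) = C1/cos(z)^(5/9)


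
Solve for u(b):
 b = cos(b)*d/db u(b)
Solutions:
 u(b) = C1 + Integral(b/cos(b), b)


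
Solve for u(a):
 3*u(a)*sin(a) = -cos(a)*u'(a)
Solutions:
 u(a) = C1*cos(a)^3


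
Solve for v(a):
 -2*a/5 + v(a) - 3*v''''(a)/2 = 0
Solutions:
 v(a) = C1*exp(-2^(1/4)*3^(3/4)*a/3) + C2*exp(2^(1/4)*3^(3/4)*a/3) + C3*sin(2^(1/4)*3^(3/4)*a/3) + C4*cos(2^(1/4)*3^(3/4)*a/3) + 2*a/5


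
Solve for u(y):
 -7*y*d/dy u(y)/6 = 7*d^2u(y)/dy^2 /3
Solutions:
 u(y) = C1 + C2*erf(y/2)


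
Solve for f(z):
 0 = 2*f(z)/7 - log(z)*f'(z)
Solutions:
 f(z) = C1*exp(2*li(z)/7)


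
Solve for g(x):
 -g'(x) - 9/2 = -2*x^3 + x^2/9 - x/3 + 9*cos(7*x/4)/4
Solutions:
 g(x) = C1 + x^4/2 - x^3/27 + x^2/6 - 9*x/2 - 9*sin(7*x/4)/7


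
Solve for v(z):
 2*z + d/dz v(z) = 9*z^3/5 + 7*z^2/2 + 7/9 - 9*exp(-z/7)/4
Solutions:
 v(z) = C1 + 9*z^4/20 + 7*z^3/6 - z^2 + 7*z/9 + 63*exp(-z/7)/4


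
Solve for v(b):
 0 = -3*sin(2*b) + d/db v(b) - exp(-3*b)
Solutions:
 v(b) = C1 - 3*cos(2*b)/2 - exp(-3*b)/3


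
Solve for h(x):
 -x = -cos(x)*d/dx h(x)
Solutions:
 h(x) = C1 + Integral(x/cos(x), x)


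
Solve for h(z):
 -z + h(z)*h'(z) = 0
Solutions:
 h(z) = -sqrt(C1 + z^2)
 h(z) = sqrt(C1 + z^2)


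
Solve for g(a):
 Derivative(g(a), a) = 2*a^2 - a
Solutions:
 g(a) = C1 + 2*a^3/3 - a^2/2


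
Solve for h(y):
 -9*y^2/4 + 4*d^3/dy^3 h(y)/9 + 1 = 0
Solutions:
 h(y) = C1 + C2*y + C3*y^2 + 27*y^5/320 - 3*y^3/8


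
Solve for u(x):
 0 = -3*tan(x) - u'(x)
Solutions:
 u(x) = C1 + 3*log(cos(x))


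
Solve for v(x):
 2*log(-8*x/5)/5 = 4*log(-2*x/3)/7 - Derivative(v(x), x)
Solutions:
 v(x) = C1 + 6*x*log(-x)/35 + 2*x*(-10*log(3) - 11*log(2) - 3 + 7*log(5))/35


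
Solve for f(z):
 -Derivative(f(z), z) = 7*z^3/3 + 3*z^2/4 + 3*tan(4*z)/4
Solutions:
 f(z) = C1 - 7*z^4/12 - z^3/4 + 3*log(cos(4*z))/16


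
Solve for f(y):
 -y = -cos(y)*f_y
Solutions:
 f(y) = C1 + Integral(y/cos(y), y)


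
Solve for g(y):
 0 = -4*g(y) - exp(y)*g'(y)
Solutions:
 g(y) = C1*exp(4*exp(-y))


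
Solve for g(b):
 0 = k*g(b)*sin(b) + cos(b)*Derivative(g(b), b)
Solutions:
 g(b) = C1*exp(k*log(cos(b)))


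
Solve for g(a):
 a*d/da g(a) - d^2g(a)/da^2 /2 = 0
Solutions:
 g(a) = C1 + C2*erfi(a)


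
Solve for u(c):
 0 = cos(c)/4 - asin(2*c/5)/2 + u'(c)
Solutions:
 u(c) = C1 + c*asin(2*c/5)/2 + sqrt(25 - 4*c^2)/4 - sin(c)/4


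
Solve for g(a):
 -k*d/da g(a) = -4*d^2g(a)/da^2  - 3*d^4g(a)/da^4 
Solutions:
 g(a) = C1 + C2*exp(2^(1/3)*a*(-2^(1/3)*(-9*k + sqrt(81*k^2 + 256))^(1/3) + 8/(-9*k + sqrt(81*k^2 + 256))^(1/3))/6) + C3*exp(2^(1/3)*a*(2^(1/3)*(-9*k + sqrt(81*k^2 + 256))^(1/3) - 2^(1/3)*sqrt(3)*I*(-9*k + sqrt(81*k^2 + 256))^(1/3) + 32/((-1 + sqrt(3)*I)*(-9*k + sqrt(81*k^2 + 256))^(1/3)))/12) + C4*exp(2^(1/3)*a*(2^(1/3)*(-9*k + sqrt(81*k^2 + 256))^(1/3) + 2^(1/3)*sqrt(3)*I*(-9*k + sqrt(81*k^2 + 256))^(1/3) - 32/((1 + sqrt(3)*I)*(-9*k + sqrt(81*k^2 + 256))^(1/3)))/12)


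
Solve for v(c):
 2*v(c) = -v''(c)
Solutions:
 v(c) = C1*sin(sqrt(2)*c) + C2*cos(sqrt(2)*c)


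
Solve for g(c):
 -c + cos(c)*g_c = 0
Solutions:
 g(c) = C1 + Integral(c/cos(c), c)


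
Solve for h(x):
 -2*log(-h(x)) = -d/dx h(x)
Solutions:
 -li(-h(x)) = C1 + 2*x


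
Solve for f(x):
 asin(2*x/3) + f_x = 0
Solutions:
 f(x) = C1 - x*asin(2*x/3) - sqrt(9 - 4*x^2)/2


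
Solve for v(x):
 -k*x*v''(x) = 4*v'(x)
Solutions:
 v(x) = C1 + x^(((re(k) - 4)*re(k) + im(k)^2)/(re(k)^2 + im(k)^2))*(C2*sin(4*log(x)*Abs(im(k))/(re(k)^2 + im(k)^2)) + C3*cos(4*log(x)*im(k)/(re(k)^2 + im(k)^2)))


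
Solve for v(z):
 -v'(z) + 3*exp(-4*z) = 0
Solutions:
 v(z) = C1 - 3*exp(-4*z)/4


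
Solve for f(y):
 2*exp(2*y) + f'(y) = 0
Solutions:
 f(y) = C1 - exp(2*y)


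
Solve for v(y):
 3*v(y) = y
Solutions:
 v(y) = y/3


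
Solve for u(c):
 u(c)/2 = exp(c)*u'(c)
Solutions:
 u(c) = C1*exp(-exp(-c)/2)


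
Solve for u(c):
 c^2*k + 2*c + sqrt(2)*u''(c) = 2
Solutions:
 u(c) = C1 + C2*c - sqrt(2)*c^4*k/24 - sqrt(2)*c^3/6 + sqrt(2)*c^2/2


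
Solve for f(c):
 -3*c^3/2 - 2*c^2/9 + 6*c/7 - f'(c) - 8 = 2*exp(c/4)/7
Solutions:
 f(c) = C1 - 3*c^4/8 - 2*c^3/27 + 3*c^2/7 - 8*c - 8*exp(c/4)/7


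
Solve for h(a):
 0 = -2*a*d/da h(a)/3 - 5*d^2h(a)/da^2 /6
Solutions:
 h(a) = C1 + C2*erf(sqrt(10)*a/5)


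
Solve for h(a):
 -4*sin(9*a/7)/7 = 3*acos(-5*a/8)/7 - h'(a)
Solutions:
 h(a) = C1 + 3*a*acos(-5*a/8)/7 + 3*sqrt(64 - 25*a^2)/35 - 4*cos(9*a/7)/9


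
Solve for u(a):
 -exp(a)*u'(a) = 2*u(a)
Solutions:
 u(a) = C1*exp(2*exp(-a))


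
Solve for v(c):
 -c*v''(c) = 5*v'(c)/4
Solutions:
 v(c) = C1 + C2/c^(1/4)


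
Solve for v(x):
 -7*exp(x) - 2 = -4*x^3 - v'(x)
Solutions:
 v(x) = C1 - x^4 + 2*x + 7*exp(x)


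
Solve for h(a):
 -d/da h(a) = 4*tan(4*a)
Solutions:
 h(a) = C1 + log(cos(4*a))


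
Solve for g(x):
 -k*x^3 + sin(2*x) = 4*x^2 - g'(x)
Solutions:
 g(x) = C1 + k*x^4/4 + 4*x^3/3 + cos(2*x)/2


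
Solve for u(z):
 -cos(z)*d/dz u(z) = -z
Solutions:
 u(z) = C1 + Integral(z/cos(z), z)


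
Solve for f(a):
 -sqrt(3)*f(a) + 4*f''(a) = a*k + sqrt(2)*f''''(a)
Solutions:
 f(a) = C1*exp(-2^(1/4)*a*sqrt(1 - sqrt(4 - sqrt(6))/2)) + C2*exp(2^(1/4)*a*sqrt(1 - sqrt(4 - sqrt(6))/2)) + C3*exp(-2^(1/4)*a*sqrt(sqrt(4 - sqrt(6))/2 + 1)) + C4*exp(2^(1/4)*a*sqrt(sqrt(4 - sqrt(6))/2 + 1)) - sqrt(3)*a*k/3


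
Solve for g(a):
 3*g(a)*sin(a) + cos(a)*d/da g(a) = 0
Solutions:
 g(a) = C1*cos(a)^3


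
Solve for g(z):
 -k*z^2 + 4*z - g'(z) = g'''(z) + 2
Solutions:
 g(z) = C1 + C2*sin(z) + C3*cos(z) - k*z^3/3 + 2*k*z + 2*z^2 - 2*z


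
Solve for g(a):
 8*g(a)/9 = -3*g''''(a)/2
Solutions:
 g(a) = (C1*sin(sqrt(2)*3^(1/4)*a/3) + C2*cos(sqrt(2)*3^(1/4)*a/3))*exp(-sqrt(2)*3^(1/4)*a/3) + (C3*sin(sqrt(2)*3^(1/4)*a/3) + C4*cos(sqrt(2)*3^(1/4)*a/3))*exp(sqrt(2)*3^(1/4)*a/3)


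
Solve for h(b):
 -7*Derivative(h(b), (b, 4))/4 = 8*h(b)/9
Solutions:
 h(b) = (C1*sin(14^(3/4)*sqrt(3)*b/21) + C2*cos(14^(3/4)*sqrt(3)*b/21))*exp(-14^(3/4)*sqrt(3)*b/21) + (C3*sin(14^(3/4)*sqrt(3)*b/21) + C4*cos(14^(3/4)*sqrt(3)*b/21))*exp(14^(3/4)*sqrt(3)*b/21)


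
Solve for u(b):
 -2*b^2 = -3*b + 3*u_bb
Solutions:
 u(b) = C1 + C2*b - b^4/18 + b^3/6


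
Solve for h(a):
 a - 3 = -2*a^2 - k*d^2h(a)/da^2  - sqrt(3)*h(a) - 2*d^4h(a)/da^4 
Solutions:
 h(a) = C1*exp(-a*sqrt(-k - sqrt(k^2 - 8*sqrt(3)))/2) + C2*exp(a*sqrt(-k - sqrt(k^2 - 8*sqrt(3)))/2) + C3*exp(-a*sqrt(-k + sqrt(k^2 - 8*sqrt(3)))/2) + C4*exp(a*sqrt(-k + sqrt(k^2 - 8*sqrt(3)))/2) - 2*sqrt(3)*a^2/3 - sqrt(3)*a/3 + 4*k/3 + sqrt(3)


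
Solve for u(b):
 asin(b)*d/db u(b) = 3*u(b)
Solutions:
 u(b) = C1*exp(3*Integral(1/asin(b), b))


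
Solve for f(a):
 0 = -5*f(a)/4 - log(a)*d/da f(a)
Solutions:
 f(a) = C1*exp(-5*li(a)/4)


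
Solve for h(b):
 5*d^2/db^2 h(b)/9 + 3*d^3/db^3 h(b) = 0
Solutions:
 h(b) = C1 + C2*b + C3*exp(-5*b/27)


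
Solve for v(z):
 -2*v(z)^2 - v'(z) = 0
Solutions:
 v(z) = 1/(C1 + 2*z)


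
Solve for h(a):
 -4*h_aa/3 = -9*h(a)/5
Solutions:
 h(a) = C1*exp(-3*sqrt(15)*a/10) + C2*exp(3*sqrt(15)*a/10)


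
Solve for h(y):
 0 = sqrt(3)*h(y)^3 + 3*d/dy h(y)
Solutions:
 h(y) = -sqrt(6)*sqrt(-1/(C1 - sqrt(3)*y))/2
 h(y) = sqrt(6)*sqrt(-1/(C1 - sqrt(3)*y))/2


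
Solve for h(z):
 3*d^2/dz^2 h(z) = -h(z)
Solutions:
 h(z) = C1*sin(sqrt(3)*z/3) + C2*cos(sqrt(3)*z/3)


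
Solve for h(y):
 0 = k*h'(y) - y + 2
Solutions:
 h(y) = C1 + y^2/(2*k) - 2*y/k


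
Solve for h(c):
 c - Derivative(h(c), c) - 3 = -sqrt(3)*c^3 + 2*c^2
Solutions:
 h(c) = C1 + sqrt(3)*c^4/4 - 2*c^3/3 + c^2/2 - 3*c


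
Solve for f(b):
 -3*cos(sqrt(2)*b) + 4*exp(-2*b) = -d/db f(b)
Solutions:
 f(b) = C1 + 3*sqrt(2)*sin(sqrt(2)*b)/2 + 2*exp(-2*b)


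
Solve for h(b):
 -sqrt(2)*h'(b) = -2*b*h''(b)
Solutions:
 h(b) = C1 + C2*b^(sqrt(2)/2 + 1)


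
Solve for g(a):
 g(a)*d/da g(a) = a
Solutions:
 g(a) = -sqrt(C1 + a^2)
 g(a) = sqrt(C1 + a^2)


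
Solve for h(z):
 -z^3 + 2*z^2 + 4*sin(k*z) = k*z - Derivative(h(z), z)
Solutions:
 h(z) = C1 + k*z^2/2 + z^4/4 - 2*z^3/3 + 4*cos(k*z)/k


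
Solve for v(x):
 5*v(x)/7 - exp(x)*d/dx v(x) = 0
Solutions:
 v(x) = C1*exp(-5*exp(-x)/7)


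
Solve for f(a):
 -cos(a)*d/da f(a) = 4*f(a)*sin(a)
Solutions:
 f(a) = C1*cos(a)^4


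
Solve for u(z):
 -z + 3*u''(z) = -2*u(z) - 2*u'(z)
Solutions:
 u(z) = z/2 + (C1*sin(sqrt(5)*z/3) + C2*cos(sqrt(5)*z/3))*exp(-z/3) - 1/2


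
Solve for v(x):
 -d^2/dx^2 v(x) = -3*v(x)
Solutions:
 v(x) = C1*exp(-sqrt(3)*x) + C2*exp(sqrt(3)*x)


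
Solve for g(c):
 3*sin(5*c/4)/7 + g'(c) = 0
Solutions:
 g(c) = C1 + 12*cos(5*c/4)/35


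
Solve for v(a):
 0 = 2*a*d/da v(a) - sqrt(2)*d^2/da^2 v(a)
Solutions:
 v(a) = C1 + C2*erfi(2^(3/4)*a/2)


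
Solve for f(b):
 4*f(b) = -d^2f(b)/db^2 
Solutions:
 f(b) = C1*sin(2*b) + C2*cos(2*b)


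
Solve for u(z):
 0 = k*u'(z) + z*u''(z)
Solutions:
 u(z) = C1 + z^(1 - re(k))*(C2*sin(log(z)*Abs(im(k))) + C3*cos(log(z)*im(k)))


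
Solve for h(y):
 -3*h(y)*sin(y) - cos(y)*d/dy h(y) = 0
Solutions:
 h(y) = C1*cos(y)^3


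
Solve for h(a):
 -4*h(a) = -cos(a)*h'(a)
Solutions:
 h(a) = C1*(sin(a)^2 + 2*sin(a) + 1)/(sin(a)^2 - 2*sin(a) + 1)


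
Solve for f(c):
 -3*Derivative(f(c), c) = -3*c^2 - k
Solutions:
 f(c) = C1 + c^3/3 + c*k/3


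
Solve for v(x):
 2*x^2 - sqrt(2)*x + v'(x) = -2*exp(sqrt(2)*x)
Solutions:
 v(x) = C1 - 2*x^3/3 + sqrt(2)*x^2/2 - sqrt(2)*exp(sqrt(2)*x)


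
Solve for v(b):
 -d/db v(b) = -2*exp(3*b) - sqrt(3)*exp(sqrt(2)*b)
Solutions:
 v(b) = C1 + 2*exp(3*b)/3 + sqrt(6)*exp(sqrt(2)*b)/2


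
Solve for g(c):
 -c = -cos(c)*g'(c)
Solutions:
 g(c) = C1 + Integral(c/cos(c), c)


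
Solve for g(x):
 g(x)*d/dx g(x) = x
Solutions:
 g(x) = -sqrt(C1 + x^2)
 g(x) = sqrt(C1 + x^2)


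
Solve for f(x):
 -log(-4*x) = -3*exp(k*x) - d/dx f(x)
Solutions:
 f(x) = C1 + x*log(-x) + x*(-1 + 2*log(2)) + Piecewise((-3*exp(k*x)/k, Ne(k, 0)), (-3*x, True))


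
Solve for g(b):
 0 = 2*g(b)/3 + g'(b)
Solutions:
 g(b) = C1*exp(-2*b/3)


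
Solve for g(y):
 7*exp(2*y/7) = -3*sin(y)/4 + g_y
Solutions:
 g(y) = C1 + 49*exp(2*y/7)/2 - 3*cos(y)/4


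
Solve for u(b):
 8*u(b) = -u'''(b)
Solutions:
 u(b) = C3*exp(-2*b) + (C1*sin(sqrt(3)*b) + C2*cos(sqrt(3)*b))*exp(b)


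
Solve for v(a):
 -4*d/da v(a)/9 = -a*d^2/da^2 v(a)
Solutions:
 v(a) = C1 + C2*a^(13/9)


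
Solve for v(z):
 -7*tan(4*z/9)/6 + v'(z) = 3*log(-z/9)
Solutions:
 v(z) = C1 + 3*z*log(-z) - 6*z*log(3) - 3*z - 21*log(cos(4*z/9))/8


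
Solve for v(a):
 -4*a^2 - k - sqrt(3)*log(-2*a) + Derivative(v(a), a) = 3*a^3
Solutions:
 v(a) = C1 + 3*a^4/4 + 4*a^3/3 + a*(k - sqrt(3) + sqrt(3)*log(2)) + sqrt(3)*a*log(-a)


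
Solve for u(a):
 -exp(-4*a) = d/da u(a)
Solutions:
 u(a) = C1 + exp(-4*a)/4


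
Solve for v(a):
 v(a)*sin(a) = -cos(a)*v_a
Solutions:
 v(a) = C1*cos(a)


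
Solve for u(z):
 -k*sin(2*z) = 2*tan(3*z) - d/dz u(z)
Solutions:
 u(z) = C1 - k*cos(2*z)/2 - 2*log(cos(3*z))/3


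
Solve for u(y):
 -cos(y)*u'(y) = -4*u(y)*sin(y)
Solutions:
 u(y) = C1/cos(y)^4


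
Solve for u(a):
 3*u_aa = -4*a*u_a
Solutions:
 u(a) = C1 + C2*erf(sqrt(6)*a/3)


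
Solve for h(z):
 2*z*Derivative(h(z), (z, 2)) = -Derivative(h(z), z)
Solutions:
 h(z) = C1 + C2*sqrt(z)


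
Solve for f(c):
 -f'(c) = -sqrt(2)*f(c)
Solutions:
 f(c) = C1*exp(sqrt(2)*c)


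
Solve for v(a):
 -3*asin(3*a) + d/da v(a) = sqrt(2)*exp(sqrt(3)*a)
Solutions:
 v(a) = C1 + 3*a*asin(3*a) + sqrt(1 - 9*a^2) + sqrt(6)*exp(sqrt(3)*a)/3


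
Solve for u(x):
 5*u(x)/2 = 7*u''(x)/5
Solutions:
 u(x) = C1*exp(-5*sqrt(14)*x/14) + C2*exp(5*sqrt(14)*x/14)


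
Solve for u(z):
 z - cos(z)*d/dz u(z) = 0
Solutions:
 u(z) = C1 + Integral(z/cos(z), z)


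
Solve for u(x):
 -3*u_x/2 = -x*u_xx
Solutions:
 u(x) = C1 + C2*x^(5/2)


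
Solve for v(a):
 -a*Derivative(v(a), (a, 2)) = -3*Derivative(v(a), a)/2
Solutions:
 v(a) = C1 + C2*a^(5/2)


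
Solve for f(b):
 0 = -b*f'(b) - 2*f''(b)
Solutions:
 f(b) = C1 + C2*erf(b/2)


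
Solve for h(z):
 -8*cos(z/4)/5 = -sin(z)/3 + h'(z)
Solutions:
 h(z) = C1 - 32*sin(z/4)/5 - cos(z)/3


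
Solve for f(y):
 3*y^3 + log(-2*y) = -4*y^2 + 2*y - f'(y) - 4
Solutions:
 f(y) = C1 - 3*y^4/4 - 4*y^3/3 + y^2 - y*log(-y) + y*(-3 - log(2))


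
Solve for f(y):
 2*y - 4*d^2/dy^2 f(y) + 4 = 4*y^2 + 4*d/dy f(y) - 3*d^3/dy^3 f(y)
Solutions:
 f(y) = C1 + C2*exp(-2*y/3) + C3*exp(2*y) - y^3/3 + 5*y^2/4 - 3*y


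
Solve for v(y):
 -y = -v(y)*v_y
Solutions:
 v(y) = -sqrt(C1 + y^2)
 v(y) = sqrt(C1 + y^2)


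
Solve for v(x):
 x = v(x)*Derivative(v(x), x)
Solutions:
 v(x) = -sqrt(C1 + x^2)
 v(x) = sqrt(C1 + x^2)


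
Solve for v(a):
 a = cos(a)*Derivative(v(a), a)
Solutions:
 v(a) = C1 + Integral(a/cos(a), a)


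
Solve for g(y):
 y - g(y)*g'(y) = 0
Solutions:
 g(y) = -sqrt(C1 + y^2)
 g(y) = sqrt(C1 + y^2)


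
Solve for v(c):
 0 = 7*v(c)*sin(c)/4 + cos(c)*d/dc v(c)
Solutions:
 v(c) = C1*cos(c)^(7/4)


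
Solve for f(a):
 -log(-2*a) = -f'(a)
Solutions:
 f(a) = C1 + a*log(-a) + a*(-1 + log(2))


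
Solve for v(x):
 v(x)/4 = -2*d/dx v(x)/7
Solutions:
 v(x) = C1*exp(-7*x/8)


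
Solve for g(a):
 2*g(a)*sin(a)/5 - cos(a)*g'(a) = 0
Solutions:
 g(a) = C1/cos(a)^(2/5)


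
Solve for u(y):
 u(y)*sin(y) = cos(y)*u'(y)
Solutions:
 u(y) = C1/cos(y)


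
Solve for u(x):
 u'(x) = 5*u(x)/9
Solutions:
 u(x) = C1*exp(5*x/9)


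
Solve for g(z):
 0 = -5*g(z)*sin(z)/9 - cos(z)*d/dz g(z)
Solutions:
 g(z) = C1*cos(z)^(5/9)


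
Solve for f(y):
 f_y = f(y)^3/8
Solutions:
 f(y) = -2*sqrt(-1/(C1 + y))
 f(y) = 2*sqrt(-1/(C1 + y))


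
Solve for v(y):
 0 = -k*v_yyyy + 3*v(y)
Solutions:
 v(y) = C1*exp(-3^(1/4)*y*(1/k)^(1/4)) + C2*exp(3^(1/4)*y*(1/k)^(1/4)) + C3*exp(-3^(1/4)*I*y*(1/k)^(1/4)) + C4*exp(3^(1/4)*I*y*(1/k)^(1/4))


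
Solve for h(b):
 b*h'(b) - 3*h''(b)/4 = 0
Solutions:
 h(b) = C1 + C2*erfi(sqrt(6)*b/3)


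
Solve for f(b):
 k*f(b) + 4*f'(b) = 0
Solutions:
 f(b) = C1*exp(-b*k/4)


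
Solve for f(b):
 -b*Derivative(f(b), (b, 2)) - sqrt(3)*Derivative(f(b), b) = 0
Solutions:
 f(b) = C1 + C2*b^(1 - sqrt(3))


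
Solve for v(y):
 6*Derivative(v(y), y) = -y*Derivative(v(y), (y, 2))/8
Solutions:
 v(y) = C1 + C2/y^47


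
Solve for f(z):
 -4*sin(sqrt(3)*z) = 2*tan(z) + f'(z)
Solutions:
 f(z) = C1 + 2*log(cos(z)) + 4*sqrt(3)*cos(sqrt(3)*z)/3


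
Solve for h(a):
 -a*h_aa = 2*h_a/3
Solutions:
 h(a) = C1 + C2*a^(1/3)


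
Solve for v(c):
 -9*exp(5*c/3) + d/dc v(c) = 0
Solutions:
 v(c) = C1 + 27*exp(5*c/3)/5


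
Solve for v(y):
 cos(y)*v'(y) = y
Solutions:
 v(y) = C1 + Integral(y/cos(y), y)


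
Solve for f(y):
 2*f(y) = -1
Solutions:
 f(y) = -1/2


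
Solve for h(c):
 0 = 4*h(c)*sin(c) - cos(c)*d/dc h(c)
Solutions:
 h(c) = C1/cos(c)^4


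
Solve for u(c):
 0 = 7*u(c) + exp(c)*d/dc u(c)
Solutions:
 u(c) = C1*exp(7*exp(-c))


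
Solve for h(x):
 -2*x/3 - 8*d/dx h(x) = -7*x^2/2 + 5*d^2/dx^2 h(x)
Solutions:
 h(x) = C1 + C2*exp(-8*x/5) + 7*x^3/48 - 121*x^2/384 + 605*x/1536


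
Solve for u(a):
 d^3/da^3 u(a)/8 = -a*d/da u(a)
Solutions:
 u(a) = C1 + Integral(C2*airyai(-2*a) + C3*airybi(-2*a), a)


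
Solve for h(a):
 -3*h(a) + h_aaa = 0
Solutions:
 h(a) = C3*exp(3^(1/3)*a) + (C1*sin(3^(5/6)*a/2) + C2*cos(3^(5/6)*a/2))*exp(-3^(1/3)*a/2)


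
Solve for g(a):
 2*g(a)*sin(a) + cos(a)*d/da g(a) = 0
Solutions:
 g(a) = C1*cos(a)^2


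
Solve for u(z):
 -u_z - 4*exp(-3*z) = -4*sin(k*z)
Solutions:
 u(z) = C1 + 4*exp(-3*z)/3 - 4*cos(k*z)/k


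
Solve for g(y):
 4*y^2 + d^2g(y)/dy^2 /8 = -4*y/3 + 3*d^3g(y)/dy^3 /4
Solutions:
 g(y) = C1 + C2*y + C3*exp(y/6) - 8*y^4/3 - 592*y^3/9 - 1184*y^2


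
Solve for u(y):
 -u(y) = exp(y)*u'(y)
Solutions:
 u(y) = C1*exp(exp(-y))


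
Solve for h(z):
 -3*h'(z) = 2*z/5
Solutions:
 h(z) = C1 - z^2/15


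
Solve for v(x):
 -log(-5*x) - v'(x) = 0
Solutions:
 v(x) = C1 - x*log(-x) + x*(1 - log(5))


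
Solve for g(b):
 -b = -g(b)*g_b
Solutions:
 g(b) = -sqrt(C1 + b^2)
 g(b) = sqrt(C1 + b^2)


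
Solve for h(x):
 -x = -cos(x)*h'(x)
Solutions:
 h(x) = C1 + Integral(x/cos(x), x)


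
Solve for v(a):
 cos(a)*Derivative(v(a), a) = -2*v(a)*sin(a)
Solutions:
 v(a) = C1*cos(a)^2


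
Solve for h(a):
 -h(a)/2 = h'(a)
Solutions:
 h(a) = C1*exp(-a/2)


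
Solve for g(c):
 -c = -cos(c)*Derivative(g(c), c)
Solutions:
 g(c) = C1 + Integral(c/cos(c), c)


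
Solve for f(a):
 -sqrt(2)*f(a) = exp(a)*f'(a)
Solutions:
 f(a) = C1*exp(sqrt(2)*exp(-a))


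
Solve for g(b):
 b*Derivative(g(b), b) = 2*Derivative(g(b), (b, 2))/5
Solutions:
 g(b) = C1 + C2*erfi(sqrt(5)*b/2)


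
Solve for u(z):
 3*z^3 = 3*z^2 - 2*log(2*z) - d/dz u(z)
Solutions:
 u(z) = C1 - 3*z^4/4 + z^3 - 2*z*log(z) - z*log(4) + 2*z


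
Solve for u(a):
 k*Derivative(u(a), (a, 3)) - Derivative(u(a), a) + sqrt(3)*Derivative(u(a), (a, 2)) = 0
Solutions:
 u(a) = C1 + C2*exp(a*(sqrt(4*k + 3) - sqrt(3))/(2*k)) + C3*exp(-a*(sqrt(4*k + 3) + sqrt(3))/(2*k))


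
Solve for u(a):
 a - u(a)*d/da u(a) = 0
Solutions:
 u(a) = -sqrt(C1 + a^2)
 u(a) = sqrt(C1 + a^2)


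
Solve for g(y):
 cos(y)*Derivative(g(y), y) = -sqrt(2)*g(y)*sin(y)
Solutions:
 g(y) = C1*cos(y)^(sqrt(2))


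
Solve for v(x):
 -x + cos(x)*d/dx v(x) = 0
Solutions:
 v(x) = C1 + Integral(x/cos(x), x)


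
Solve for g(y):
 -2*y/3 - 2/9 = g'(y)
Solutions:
 g(y) = C1 - y^2/3 - 2*y/9


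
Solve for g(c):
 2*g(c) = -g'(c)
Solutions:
 g(c) = C1*exp(-2*c)


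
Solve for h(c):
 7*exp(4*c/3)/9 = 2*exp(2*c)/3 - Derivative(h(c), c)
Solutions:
 h(c) = C1 - 7*exp(4*c/3)/12 + exp(2*c)/3


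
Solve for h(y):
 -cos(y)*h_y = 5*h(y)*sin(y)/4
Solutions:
 h(y) = C1*cos(y)^(5/4)


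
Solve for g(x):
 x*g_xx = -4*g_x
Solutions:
 g(x) = C1 + C2/x^3


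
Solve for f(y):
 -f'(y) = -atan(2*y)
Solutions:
 f(y) = C1 + y*atan(2*y) - log(4*y^2 + 1)/4


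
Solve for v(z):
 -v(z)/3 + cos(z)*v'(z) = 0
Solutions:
 v(z) = C1*(sin(z) + 1)^(1/6)/(sin(z) - 1)^(1/6)


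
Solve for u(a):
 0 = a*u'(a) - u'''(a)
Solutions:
 u(a) = C1 + Integral(C2*airyai(a) + C3*airybi(a), a)


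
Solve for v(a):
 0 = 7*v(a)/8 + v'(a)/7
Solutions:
 v(a) = C1*exp(-49*a/8)


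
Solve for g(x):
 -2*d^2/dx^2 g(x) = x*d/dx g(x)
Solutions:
 g(x) = C1 + C2*erf(x/2)


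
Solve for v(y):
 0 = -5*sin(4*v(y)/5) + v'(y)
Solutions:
 -5*y + 5*log(cos(4*v(y)/5) - 1)/8 - 5*log(cos(4*v(y)/5) + 1)/8 = C1


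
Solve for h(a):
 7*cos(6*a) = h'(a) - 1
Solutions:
 h(a) = C1 + a + 7*sin(6*a)/6


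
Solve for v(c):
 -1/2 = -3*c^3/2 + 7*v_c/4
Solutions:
 v(c) = C1 + 3*c^4/14 - 2*c/7


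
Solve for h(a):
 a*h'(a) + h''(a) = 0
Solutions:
 h(a) = C1 + C2*erf(sqrt(2)*a/2)


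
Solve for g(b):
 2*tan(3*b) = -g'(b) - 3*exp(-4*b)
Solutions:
 g(b) = C1 - log(tan(3*b)^2 + 1)/3 + 3*exp(-4*b)/4


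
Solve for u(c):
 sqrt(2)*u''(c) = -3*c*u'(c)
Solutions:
 u(c) = C1 + C2*erf(2^(1/4)*sqrt(3)*c/2)


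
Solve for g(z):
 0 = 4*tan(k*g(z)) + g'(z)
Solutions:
 g(z) = Piecewise((-asin(exp(C1*k - 4*k*z))/k + pi/k, Ne(k, 0)), (nan, True))
 g(z) = Piecewise((asin(exp(C1*k - 4*k*z))/k, Ne(k, 0)), (nan, True))


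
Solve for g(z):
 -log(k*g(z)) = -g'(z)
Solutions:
 li(k*g(z))/k = C1 + z


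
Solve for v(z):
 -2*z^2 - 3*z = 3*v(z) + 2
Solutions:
 v(z) = -2*z^2/3 - z - 2/3


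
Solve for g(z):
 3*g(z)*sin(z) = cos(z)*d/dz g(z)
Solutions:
 g(z) = C1/cos(z)^3


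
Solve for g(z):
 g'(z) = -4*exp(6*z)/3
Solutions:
 g(z) = C1 - 2*exp(6*z)/9


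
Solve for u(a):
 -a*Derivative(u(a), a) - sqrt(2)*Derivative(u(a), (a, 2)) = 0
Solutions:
 u(a) = C1 + C2*erf(2^(1/4)*a/2)


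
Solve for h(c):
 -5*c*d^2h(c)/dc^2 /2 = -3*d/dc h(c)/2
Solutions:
 h(c) = C1 + C2*c^(8/5)


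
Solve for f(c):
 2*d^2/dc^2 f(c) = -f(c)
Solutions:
 f(c) = C1*sin(sqrt(2)*c/2) + C2*cos(sqrt(2)*c/2)


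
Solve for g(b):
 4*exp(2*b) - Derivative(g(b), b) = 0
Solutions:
 g(b) = C1 + 2*exp(2*b)


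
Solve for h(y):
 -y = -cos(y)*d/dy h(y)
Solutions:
 h(y) = C1 + Integral(y/cos(y), y)


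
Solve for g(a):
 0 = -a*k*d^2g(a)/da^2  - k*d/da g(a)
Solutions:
 g(a) = C1 + C2*log(a)


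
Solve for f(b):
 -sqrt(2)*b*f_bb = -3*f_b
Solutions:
 f(b) = C1 + C2*b^(1 + 3*sqrt(2)/2)


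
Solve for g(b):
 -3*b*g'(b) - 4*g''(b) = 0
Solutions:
 g(b) = C1 + C2*erf(sqrt(6)*b/4)


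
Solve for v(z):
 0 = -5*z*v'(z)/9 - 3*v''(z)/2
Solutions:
 v(z) = C1 + C2*erf(sqrt(15)*z/9)


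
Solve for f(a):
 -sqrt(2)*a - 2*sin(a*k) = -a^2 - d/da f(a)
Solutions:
 f(a) = C1 - a^3/3 + sqrt(2)*a^2/2 - 2*cos(a*k)/k


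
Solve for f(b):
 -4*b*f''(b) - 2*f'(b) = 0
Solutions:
 f(b) = C1 + C2*sqrt(b)


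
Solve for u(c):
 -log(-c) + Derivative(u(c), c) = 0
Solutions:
 u(c) = C1 + c*log(-c) - c


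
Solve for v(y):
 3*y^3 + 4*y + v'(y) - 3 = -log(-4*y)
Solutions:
 v(y) = C1 - 3*y^4/4 - 2*y^2 - y*log(-y) + 2*y*(2 - log(2))


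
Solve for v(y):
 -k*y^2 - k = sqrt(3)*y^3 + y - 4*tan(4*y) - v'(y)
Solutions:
 v(y) = C1 + k*y^3/3 + k*y + sqrt(3)*y^4/4 + y^2/2 + log(cos(4*y))


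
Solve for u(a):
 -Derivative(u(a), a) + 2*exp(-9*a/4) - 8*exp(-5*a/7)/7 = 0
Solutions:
 u(a) = C1 - 8*exp(-9*a/4)/9 + 8*exp(-5*a/7)/5


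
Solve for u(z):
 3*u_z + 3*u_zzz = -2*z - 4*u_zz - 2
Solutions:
 u(z) = C1 - z^2/3 + 2*z/9 + (C2*sin(sqrt(5)*z/3) + C3*cos(sqrt(5)*z/3))*exp(-2*z/3)


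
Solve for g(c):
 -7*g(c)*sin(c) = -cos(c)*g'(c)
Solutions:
 g(c) = C1/cos(c)^7


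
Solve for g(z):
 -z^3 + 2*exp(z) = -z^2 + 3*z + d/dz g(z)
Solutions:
 g(z) = C1 - z^4/4 + z^3/3 - 3*z^2/2 + 2*exp(z)


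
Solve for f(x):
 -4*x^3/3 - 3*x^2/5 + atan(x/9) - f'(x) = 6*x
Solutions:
 f(x) = C1 - x^4/3 - x^3/5 - 3*x^2 + x*atan(x/9) - 9*log(x^2 + 81)/2


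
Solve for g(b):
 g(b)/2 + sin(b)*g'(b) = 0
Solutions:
 g(b) = C1*(cos(b) + 1)^(1/4)/(cos(b) - 1)^(1/4)


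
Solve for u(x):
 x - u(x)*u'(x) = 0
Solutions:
 u(x) = -sqrt(C1 + x^2)
 u(x) = sqrt(C1 + x^2)


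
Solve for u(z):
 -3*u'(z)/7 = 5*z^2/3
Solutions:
 u(z) = C1 - 35*z^3/27


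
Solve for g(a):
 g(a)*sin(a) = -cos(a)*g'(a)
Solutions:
 g(a) = C1*cos(a)


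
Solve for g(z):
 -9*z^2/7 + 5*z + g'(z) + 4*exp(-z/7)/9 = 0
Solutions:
 g(z) = C1 + 3*z^3/7 - 5*z^2/2 + 28*exp(-z/7)/9


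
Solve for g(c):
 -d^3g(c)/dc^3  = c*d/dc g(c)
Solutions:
 g(c) = C1 + Integral(C2*airyai(-c) + C3*airybi(-c), c)


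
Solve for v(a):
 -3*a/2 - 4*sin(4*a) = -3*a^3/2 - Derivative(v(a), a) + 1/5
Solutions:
 v(a) = C1 - 3*a^4/8 + 3*a^2/4 + a/5 - cos(4*a)


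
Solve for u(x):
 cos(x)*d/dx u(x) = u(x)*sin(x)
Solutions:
 u(x) = C1/cos(x)


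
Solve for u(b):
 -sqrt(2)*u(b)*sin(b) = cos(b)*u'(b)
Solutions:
 u(b) = C1*cos(b)^(sqrt(2))


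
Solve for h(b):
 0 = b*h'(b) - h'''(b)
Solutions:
 h(b) = C1 + Integral(C2*airyai(b) + C3*airybi(b), b)
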